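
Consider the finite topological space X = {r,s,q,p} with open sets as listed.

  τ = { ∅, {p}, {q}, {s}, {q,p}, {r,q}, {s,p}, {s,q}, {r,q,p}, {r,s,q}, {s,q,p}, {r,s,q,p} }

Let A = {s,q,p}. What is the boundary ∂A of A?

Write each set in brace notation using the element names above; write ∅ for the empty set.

{r}

interior: largest open inside A is {s,q,p} (from ∅, {q}, {s}, {p}, {s,q}, {s,p}, {q,p}, {s,q,p})
cl via duality: int({r}) = ∅, so X∖∅ = {r,s,q,p}
cl∖int = {r}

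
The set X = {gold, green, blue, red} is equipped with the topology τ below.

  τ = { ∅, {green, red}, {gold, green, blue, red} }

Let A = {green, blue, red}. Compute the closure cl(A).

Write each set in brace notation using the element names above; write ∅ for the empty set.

{gold, green, blue, red}

cl via duality: int({gold}) = ∅, so X∖∅ = {gold, green, blue, red}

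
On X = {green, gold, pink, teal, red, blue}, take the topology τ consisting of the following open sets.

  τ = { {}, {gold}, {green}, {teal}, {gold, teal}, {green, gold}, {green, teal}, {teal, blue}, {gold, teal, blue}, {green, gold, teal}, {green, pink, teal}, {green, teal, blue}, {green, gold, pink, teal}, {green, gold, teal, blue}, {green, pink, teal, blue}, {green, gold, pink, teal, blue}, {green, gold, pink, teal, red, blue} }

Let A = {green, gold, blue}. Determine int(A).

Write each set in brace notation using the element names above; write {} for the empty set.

{green, gold}

interior: largest open inside A is {green, gold} (from {}, {gold}, {green}, {green, gold})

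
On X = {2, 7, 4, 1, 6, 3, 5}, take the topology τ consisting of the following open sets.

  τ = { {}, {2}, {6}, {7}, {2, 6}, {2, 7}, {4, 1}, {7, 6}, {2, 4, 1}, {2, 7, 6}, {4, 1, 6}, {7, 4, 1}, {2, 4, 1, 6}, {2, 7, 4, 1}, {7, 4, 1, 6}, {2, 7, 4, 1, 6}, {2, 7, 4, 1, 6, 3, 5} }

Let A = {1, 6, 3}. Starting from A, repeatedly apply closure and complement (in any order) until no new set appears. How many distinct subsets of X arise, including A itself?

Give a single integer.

10

cl via duality: int({2, 7, 4, 5}) = {2, 7}, so X∖{2, 7} = {4, 1, 6, 3, 5}
Write k for closure, c for complement:
  1. A     = {1, 6, 3}
  2. kA    = {4, 1, 6, 3, 5}
  3. cA    = {2, 7, 4, 5}
  4. ckA   = {2, 7}
  5. kcA   = {2, 7, 4, 1, 3, 5}
  6. kckA  = {2, 7, 3, 5}
  7. ckcA  = {6}
  8. ckckA = {4, 1, 6}
  9. kckcA = {6, 3, 5}
  10. ckckcA = {2, 7, 4, 1}
applying k or c yields no new set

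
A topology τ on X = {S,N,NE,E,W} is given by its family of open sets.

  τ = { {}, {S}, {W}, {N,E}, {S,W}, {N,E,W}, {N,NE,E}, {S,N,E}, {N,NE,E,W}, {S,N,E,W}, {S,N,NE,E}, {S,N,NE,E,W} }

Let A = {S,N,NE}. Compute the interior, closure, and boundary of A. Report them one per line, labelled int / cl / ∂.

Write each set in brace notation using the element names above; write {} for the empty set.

int(A) = {S}
cl(A)  = {S,N,NE,E}
∂A     = {N,NE,E}

opens ⊆ A: {}, {S}; union → int = {S}
complement {E,W}; its interior {W}; cl(A) = X∖{W} = {S,N,NE,E}
boundary = {S,N,NE,E} ∖ {S} = {N,NE,E}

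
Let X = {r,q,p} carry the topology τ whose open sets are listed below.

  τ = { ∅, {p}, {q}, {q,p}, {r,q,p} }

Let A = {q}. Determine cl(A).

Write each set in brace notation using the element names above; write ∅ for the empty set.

{r,q}

cl via duality: int({r,p}) = {p}, so X∖{p} = {r,q}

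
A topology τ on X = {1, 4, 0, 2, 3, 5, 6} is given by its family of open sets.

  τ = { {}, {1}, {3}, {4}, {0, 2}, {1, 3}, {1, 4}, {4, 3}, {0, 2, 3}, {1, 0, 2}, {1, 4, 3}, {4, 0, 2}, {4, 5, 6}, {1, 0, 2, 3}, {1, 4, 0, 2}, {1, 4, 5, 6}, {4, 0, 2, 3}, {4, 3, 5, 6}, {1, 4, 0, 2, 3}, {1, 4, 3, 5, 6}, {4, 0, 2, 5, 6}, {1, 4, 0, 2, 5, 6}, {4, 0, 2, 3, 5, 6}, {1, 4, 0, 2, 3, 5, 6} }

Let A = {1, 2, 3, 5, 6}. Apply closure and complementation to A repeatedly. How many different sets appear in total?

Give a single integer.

closure: X∖int(X∖A) = X∖{4} = {1, 0, 2, 3, 5, 6}
Let k=closure and c=complement:
  1. A     = {1, 2, 3, 5, 6}
  2. kA    = {1, 0, 2, 3, 5, 6}
  3. cA    = {4, 0}
  4. ckA   = {4}
  5. kcA   = {4, 0, 2, 5, 6}
  6. kckA  = {4, 5, 6}
  7. ckcA  = {1, 3}
  8. ckckA = {1, 0, 2, 3}
— saturated at 8

8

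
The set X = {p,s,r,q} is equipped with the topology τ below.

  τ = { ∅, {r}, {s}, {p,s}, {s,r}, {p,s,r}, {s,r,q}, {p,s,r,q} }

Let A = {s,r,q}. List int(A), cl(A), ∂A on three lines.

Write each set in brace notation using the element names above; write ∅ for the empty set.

U open, U⊆A: ∅, {r}, {s}, {s,r}, {s,r,q}. int(A) = ⋃ = {s,r,q}
X∖A={p}, int(X∖A)=∅, hence cl(A)={p,s,r,q}
∂A: remove int from cl → {p}

int(A) = {s,r,q}
cl(A)  = {p,s,r,q}
∂A     = {p}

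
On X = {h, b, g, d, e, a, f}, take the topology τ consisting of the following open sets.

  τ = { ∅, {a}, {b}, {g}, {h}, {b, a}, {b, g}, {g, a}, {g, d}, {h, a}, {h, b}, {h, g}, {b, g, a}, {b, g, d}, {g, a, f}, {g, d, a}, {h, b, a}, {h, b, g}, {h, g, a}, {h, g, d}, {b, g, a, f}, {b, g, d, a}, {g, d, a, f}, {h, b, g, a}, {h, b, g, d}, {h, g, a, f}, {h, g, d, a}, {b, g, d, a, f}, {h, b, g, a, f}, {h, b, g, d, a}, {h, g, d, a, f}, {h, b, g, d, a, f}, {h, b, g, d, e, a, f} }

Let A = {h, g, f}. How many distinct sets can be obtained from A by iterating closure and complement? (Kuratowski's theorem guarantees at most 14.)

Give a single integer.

closure: X∖int(X∖A) = X∖{b, a} = {h, g, d, e, f}
Let k=closure and c=complement:
  1. A     = {h, g, f}
  2. kA    = {h, g, d, e, f}
  3. cA    = {b, d, e, a}
  4. ckA   = {b, a}
  5. kcA   = {b, d, e, a, f}
  6. kckA  = {b, e, a, f}
  7. ckcA  = {h, g}
  8. ckckA = {h, g, d}
— saturated at 8

8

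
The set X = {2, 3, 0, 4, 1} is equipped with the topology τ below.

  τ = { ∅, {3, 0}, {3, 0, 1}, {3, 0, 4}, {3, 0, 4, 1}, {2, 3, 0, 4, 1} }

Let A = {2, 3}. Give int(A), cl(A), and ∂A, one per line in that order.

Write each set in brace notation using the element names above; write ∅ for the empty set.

interior: largest open inside A is ∅ (from ∅)
cl via duality: int({0, 4, 1}) = ∅, so X∖∅ = {2, 3, 0, 4, 1}
cl∖int = {2, 3, 0, 4, 1}

int(A) = ∅
cl(A)  = {2, 3, 0, 4, 1}
∂A     = {2, 3, 0, 4, 1}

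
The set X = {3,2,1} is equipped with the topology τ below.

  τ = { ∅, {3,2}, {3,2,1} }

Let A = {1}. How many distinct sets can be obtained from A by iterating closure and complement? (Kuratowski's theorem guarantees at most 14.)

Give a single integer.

closure: X∖int(X∖A) = X∖{3,2} = {1}
Let k=closure and c=complement:
  1. A     = {1}
  2. cA    = {3,2}
  3. kcA   = {3,2,1}
  4. ckcA  = ∅
— saturated at 4

4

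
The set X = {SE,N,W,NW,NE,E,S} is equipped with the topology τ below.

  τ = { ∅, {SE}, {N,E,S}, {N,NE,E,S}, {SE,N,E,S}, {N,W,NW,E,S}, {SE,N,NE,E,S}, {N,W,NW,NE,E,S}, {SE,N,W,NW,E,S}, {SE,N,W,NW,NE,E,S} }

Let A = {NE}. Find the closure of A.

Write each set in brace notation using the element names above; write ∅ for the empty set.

X∖A={SE,N,W,NW,E,S}, int(X∖A)={SE,N,W,NW,E,S}, hence cl(A)={NE}

{NE}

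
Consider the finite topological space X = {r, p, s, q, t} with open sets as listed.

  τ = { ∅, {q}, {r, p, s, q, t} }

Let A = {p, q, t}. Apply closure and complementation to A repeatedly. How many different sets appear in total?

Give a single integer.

6

complement {r, s}; its interior ∅; cl(A) = X∖∅ = {r, p, s, q, t}
With k = closure, c = complement:
  1. A     = {p, q, t}
  2. kA    = {r, p, s, q, t}
  3. cA    = {r, s}
  4. ckA   = ∅
  5. kcA   = {r, p, s, t}
  6. ckcA  = {q}
k, c of each give nothing new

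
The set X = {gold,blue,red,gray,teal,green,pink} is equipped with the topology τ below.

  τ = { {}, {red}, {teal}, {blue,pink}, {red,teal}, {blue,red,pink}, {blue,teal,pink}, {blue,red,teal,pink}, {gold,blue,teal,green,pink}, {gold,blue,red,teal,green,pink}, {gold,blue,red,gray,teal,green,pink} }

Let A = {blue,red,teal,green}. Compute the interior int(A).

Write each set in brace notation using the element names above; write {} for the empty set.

open subsets of A: {}, {red}, {teal}, {red,teal}; so int(A) = {red,teal}

{red,teal}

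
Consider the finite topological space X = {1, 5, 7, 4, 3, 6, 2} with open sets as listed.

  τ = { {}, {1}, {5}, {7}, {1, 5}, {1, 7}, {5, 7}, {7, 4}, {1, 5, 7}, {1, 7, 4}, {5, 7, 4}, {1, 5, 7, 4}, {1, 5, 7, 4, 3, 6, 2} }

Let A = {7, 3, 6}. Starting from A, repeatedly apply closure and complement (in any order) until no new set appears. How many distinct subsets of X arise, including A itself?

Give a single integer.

8

closure: X∖int(X∖A) = X∖{1, 5} = {7, 4, 3, 6, 2}
Let k=closure and c=complement:
  1. A     = {7, 3, 6}
  2. kA    = {7, 4, 3, 6, 2}
  3. cA    = {1, 5, 4, 2}
  4. ckA   = {1, 5}
  5. kcA   = {1, 5, 4, 3, 6, 2}
  6. kckA  = {1, 5, 3, 6, 2}
  7. ckcA  = {7}
  8. ckckA = {7, 4}
— saturated at 8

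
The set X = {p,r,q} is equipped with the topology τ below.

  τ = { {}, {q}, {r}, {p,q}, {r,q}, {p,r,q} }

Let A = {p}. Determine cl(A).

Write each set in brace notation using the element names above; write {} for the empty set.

{p}

complement {r,q}; its interior {r,q}; cl(A) = X∖{r,q} = {p}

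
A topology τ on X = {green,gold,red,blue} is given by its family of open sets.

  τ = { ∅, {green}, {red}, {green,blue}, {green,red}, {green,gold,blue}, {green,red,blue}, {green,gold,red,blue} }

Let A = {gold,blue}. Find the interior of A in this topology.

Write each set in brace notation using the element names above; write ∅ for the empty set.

opens ⊆ A: ∅; union → int = ∅

∅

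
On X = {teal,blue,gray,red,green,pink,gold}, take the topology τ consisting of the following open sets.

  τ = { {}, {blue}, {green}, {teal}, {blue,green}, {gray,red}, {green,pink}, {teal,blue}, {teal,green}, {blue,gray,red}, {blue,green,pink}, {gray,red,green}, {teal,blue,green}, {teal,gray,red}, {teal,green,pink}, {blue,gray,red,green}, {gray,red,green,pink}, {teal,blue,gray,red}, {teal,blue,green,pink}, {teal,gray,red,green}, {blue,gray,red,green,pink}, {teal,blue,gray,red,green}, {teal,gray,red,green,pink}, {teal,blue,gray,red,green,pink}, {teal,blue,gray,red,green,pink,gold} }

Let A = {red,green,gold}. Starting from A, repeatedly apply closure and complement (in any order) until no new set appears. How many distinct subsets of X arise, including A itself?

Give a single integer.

X∖A={teal,blue,gray,pink}, int(X∖A)={teal,blue}, hence cl(A)={gray,red,green,pink,gold}
Orbit (k=closure, c=complement):
  1. A     = {red,green,gold}
  2. kA    = {gray,red,green,pink,gold}
  3. cA    = {teal,blue,gray,pink}
  4. ckA   = {teal,blue}
  5. kcA   = {teal,blue,gray,red,pink,gold}
  6. kckA  = {teal,blue,gold}
  7. ckcA  = {green}
  8. ckckA = {gray,red,green,pink}
  9. kckcA = {green,pink,gold}
  10. ckckcA = {teal,blue,gray,red}
  11. kckckcA = {teal,blue,gray,red,gold}
  12. ckckckcA = {green,pink}
(closed under both — stop)

12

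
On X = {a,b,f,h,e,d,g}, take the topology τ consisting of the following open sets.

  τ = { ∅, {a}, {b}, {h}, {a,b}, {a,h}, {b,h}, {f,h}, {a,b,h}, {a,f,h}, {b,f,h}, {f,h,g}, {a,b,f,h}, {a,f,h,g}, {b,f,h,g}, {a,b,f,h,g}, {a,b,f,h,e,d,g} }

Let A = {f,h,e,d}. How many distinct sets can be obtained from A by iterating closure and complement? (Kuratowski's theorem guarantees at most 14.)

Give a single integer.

complement {a,b,g}; its interior {a,b}; cl(A) = X∖{a,b} = {f,h,e,d,g}
With k = closure, c = complement:
  1. A     = {f,h,e,d}
  2. kA    = {f,h,e,d,g}
  3. cA    = {a,b,g}
  4. ckA   = {a,b}
  5. kcA   = {a,b,e,d,g}
  6. kckA  = {a,b,e,d}
  7. ckcA  = {f,h}
  8. ckckA = {f,h,g}
k, c of each give nothing new

8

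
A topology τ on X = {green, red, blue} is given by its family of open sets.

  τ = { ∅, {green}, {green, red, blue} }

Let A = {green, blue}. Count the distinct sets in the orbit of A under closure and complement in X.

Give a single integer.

6

cl via duality: int({red}) = ∅, so X∖∅ = {green, red, blue}
Write k for closure, c for complement:
  1. A     = {green, blue}
  2. kA    = {green, red, blue}
  3. cA    = {red}
  4. ckA   = ∅
  5. kcA   = {red, blue}
  6. ckcA  = {green}
applying k or c yields no new set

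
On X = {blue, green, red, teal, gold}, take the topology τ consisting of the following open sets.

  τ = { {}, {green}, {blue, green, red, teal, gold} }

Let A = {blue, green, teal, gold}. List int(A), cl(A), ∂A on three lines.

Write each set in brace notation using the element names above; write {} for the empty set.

open subsets of A: {}, {green}; so int(A) = {green}
closure: X∖int(X∖A) = X∖{} = {blue, green, red, teal, gold}
∂A = {blue, green, red, teal, gold} minus {green} = {blue, red, teal, gold}

int(A) = {green}
cl(A)  = {blue, green, red, teal, gold}
∂A     = {blue, red, teal, gold}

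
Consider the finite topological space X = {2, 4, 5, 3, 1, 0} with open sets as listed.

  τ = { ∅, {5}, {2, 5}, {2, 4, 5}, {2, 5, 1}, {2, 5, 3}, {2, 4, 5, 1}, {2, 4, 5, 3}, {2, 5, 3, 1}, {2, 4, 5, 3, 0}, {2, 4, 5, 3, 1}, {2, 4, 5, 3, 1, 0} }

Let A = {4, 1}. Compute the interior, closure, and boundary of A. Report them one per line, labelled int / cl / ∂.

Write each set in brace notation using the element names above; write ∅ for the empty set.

int(A) = ∅
cl(A)  = {4, 1, 0}
∂A     = {4, 1, 0}

U open, U⊆A: ∅. int(A) = ⋃ = ∅
X∖A={2, 5, 3, 0}, int(X∖A)={2, 5, 3}, hence cl(A)={4, 1, 0}
∂A: remove int from cl → {4, 1, 0}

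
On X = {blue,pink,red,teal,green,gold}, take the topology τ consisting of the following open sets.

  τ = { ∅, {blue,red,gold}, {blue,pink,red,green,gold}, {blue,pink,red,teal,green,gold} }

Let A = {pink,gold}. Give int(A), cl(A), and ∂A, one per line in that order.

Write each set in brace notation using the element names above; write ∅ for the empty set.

int(A) = ∅
cl(A)  = {blue,pink,red,teal,green,gold}
∂A     = {blue,pink,red,teal,green,gold}

U open, U⊆A: ∅. int(A) = ⋃ = ∅
X∖A={blue,red,teal,green}, int(X∖A)=∅, hence cl(A)={blue,pink,red,teal,green,gold}
∂A: remove int from cl → {blue,pink,red,teal,green,gold}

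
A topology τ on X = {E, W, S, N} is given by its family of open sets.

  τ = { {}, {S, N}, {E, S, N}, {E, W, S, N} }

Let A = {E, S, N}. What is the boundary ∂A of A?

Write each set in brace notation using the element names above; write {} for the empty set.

{W}

interior: largest open inside A is {E, S, N} (from {}, {S, N}, {E, S, N})
cl via duality: int({W}) = {}, so X∖{} = {E, W, S, N}
cl∖int = {W}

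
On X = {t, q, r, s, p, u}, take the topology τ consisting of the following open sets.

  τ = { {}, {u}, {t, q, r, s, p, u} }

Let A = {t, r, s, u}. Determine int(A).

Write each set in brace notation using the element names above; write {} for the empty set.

{u}

U open, U⊆A: {}, {u}. int(A) = ⋃ = {u}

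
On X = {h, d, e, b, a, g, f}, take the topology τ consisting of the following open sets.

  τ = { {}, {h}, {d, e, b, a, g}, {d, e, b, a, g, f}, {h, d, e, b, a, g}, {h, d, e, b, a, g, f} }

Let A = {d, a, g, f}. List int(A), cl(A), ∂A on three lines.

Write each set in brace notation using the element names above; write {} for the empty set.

int(A) = {}
cl(A)  = {d, e, b, a, g, f}
∂A     = {d, e, b, a, g, f}

opens ⊆ A: {}; union → int = {}
complement {h, e, b}; its interior {h}; cl(A) = X∖{h} = {d, e, b, a, g, f}
boundary = {d, e, b, a, g, f} ∖ {} = {d, e, b, a, g, f}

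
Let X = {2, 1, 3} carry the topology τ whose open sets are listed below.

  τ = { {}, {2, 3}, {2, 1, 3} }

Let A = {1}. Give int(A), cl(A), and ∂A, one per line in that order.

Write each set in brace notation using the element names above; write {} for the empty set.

int(A) = {}
cl(A)  = {1}
∂A     = {1}

opens ⊆ A: {}; union → int = {}
complement {2, 3}; its interior {2, 3}; cl(A) = X∖{2, 3} = {1}
boundary = {1} ∖ {} = {1}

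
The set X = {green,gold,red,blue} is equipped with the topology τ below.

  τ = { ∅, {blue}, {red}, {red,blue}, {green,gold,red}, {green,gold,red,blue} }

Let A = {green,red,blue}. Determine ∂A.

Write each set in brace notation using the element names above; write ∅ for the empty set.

{green,gold}

U open, U⊆A: ∅, {red}, {blue}, {red,blue}. int(A) = ⋃ = {red,blue}
X∖A={gold}, int(X∖A)=∅, hence cl(A)={green,gold,red,blue}
∂A: remove int from cl → {green,gold}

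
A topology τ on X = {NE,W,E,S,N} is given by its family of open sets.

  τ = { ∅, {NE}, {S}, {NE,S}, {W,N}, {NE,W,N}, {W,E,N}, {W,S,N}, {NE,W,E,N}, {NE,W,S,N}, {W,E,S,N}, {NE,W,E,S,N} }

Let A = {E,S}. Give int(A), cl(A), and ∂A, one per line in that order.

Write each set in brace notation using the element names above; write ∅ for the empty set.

int(A) = {S}
cl(A)  = {E,S}
∂A     = {E}

U open, U⊆A: ∅, {S}. int(A) = ⋃ = {S}
X∖A={NE,W,N}, int(X∖A)={NE,W,N}, hence cl(A)={E,S}
∂A: remove int from cl → {E}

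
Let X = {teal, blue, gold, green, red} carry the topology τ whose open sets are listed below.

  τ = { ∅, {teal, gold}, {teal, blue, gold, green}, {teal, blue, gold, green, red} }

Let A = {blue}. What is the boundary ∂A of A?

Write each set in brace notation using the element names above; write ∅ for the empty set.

interior: largest open inside A is ∅ (from ∅)
cl via duality: int({teal, gold, green, red}) = {teal, gold}, so X∖{teal, gold} = {blue, green, red}
cl∖int = {blue, green, red}

{blue, green, red}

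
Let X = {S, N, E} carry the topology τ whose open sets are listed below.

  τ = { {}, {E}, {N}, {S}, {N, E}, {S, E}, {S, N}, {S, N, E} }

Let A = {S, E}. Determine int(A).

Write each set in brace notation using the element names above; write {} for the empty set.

{S, E}

U open, U⊆A: {}, {S}, {E}, {S, E}. int(A) = ⋃ = {S, E}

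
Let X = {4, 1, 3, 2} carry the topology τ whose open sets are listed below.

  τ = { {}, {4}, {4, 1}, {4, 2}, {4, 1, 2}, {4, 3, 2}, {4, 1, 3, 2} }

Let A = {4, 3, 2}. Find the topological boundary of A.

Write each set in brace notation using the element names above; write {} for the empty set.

opens ⊆ A: {}, {4}, {4, 2}, {4, 3, 2}; union → int = {4, 3, 2}
complement {1}; its interior {}; cl(A) = X∖{} = {4, 1, 3, 2}
boundary = {4, 1, 3, 2} ∖ {4, 3, 2} = {1}

{1}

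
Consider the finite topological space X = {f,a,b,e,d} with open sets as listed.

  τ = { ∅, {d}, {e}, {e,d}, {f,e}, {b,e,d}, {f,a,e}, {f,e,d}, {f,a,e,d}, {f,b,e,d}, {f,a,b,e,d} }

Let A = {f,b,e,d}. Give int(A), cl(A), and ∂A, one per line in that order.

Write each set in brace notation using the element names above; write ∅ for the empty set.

int(A) = {f,b,e,d}
cl(A)  = {f,a,b,e,d}
∂A     = {a}

interior: largest open inside A is {f,b,e,d} (from ∅, {e}, {d}, {e,d}, {f,e}, {b,e,d}, {f,e,d}, {f,b,e,d})
cl via duality: int({a}) = ∅, so X∖∅ = {f,a,b,e,d}
cl∖int = {a}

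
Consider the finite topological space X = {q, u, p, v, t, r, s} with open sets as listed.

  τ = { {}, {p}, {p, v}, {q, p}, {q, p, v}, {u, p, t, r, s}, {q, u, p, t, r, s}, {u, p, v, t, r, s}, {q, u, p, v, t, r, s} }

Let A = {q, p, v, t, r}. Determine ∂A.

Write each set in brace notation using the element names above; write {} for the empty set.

{u, t, r, s}

U open, U⊆A: {}, {p}, {q, p}, {p, v}, {q, p, v}. int(A) = ⋃ = {q, p, v}
X∖A={u, s}, int(X∖A)={}, hence cl(A)={q, u, p, v, t, r, s}
∂A: remove int from cl → {u, t, r, s}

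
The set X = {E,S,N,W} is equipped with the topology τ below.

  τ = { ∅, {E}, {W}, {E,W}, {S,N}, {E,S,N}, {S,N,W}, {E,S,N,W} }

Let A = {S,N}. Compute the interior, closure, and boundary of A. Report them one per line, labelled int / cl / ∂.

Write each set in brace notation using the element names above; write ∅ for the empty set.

opens ⊆ A: ∅, {S,N}; union → int = {S,N}
complement {E,W}; its interior {E,W}; cl(A) = X∖{E,W} = {S,N}
boundary = {S,N} ∖ {S,N} = ∅

int(A) = {S,N}
cl(A)  = {S,N}
∂A     = ∅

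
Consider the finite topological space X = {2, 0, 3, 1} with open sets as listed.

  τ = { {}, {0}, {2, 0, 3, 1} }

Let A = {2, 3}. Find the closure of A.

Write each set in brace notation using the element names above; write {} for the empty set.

X∖A={0, 1}, int(X∖A)={0}, hence cl(A)={2, 3, 1}

{2, 3, 1}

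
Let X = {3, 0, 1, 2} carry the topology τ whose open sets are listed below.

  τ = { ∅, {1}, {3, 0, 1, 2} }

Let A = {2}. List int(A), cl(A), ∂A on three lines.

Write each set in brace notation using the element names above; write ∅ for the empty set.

int(A) = ∅
cl(A)  = {3, 0, 2}
∂A     = {3, 0, 2}

open subsets of A: ∅; so int(A) = ∅
closure: X∖int(X∖A) = X∖{1} = {3, 0, 2}
∂A = {3, 0, 2} minus ∅ = {3, 0, 2}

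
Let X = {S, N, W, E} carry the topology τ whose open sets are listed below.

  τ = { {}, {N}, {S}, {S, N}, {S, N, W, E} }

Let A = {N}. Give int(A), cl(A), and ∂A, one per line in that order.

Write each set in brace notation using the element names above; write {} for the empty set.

int(A) = {N}
cl(A)  = {N, W, E}
∂A     = {W, E}

open subsets of A: {}, {N}; so int(A) = {N}
closure: X∖int(X∖A) = X∖{S} = {N, W, E}
∂A = {N, W, E} minus {N} = {W, E}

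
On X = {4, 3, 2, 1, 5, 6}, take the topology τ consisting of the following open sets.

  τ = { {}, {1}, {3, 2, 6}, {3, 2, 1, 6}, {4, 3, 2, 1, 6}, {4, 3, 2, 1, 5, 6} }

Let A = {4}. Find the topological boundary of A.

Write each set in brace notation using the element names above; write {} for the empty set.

U open, U⊆A: {}. int(A) = ⋃ = {}
X∖A={3, 2, 1, 5, 6}, int(X∖A)={3, 2, 1, 6}, hence cl(A)={4, 5}
∂A: remove int from cl → {4, 5}

{4, 5}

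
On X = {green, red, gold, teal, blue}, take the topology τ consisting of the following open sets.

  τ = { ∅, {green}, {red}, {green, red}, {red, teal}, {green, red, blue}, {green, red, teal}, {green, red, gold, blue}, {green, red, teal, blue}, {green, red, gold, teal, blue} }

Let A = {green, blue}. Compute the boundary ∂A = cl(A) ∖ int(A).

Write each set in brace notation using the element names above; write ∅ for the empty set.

{gold, blue}

open subsets of A: ∅, {green}; so int(A) = {green}
closure: X∖int(X∖A) = X∖{red, teal} = {green, gold, blue}
∂A = {green, gold, blue} minus {green} = {gold, blue}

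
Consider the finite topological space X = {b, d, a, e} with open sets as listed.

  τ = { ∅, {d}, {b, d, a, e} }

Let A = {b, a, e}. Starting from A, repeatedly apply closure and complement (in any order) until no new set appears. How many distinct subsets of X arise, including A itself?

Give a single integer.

4

cl via duality: int({d}) = {d}, so X∖{d} = {b, a, e}
Write k for closure, c for complement:
  1. A     = {b, a, e}
  2. cA    = {d}
  3. kcA   = {b, d, a, e}
  4. ckcA  = ∅
applying k or c yields no new set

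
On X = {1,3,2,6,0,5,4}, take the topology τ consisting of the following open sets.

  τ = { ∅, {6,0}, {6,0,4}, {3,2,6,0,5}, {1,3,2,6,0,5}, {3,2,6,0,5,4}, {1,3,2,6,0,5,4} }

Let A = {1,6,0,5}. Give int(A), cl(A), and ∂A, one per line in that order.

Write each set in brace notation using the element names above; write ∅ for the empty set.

open subsets of A: ∅, {6,0}; so int(A) = {6,0}
closure: X∖int(X∖A) = X∖∅ = {1,3,2,6,0,5,4}
∂A = {1,3,2,6,0,5,4} minus {6,0} = {1,3,2,5,4}

int(A) = {6,0}
cl(A)  = {1,3,2,6,0,5,4}
∂A     = {1,3,2,5,4}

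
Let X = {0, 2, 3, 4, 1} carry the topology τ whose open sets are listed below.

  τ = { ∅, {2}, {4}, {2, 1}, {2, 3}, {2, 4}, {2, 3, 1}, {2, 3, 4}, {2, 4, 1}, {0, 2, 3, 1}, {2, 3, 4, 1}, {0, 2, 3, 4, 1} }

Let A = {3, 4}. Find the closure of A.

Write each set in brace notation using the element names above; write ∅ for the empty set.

{0, 3, 4}

closure: X∖int(X∖A) = X∖{2, 1} = {0, 3, 4}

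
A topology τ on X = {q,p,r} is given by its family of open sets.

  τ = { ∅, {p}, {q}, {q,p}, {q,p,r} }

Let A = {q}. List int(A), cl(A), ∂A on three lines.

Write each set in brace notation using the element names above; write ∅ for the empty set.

int(A) = {q}
cl(A)  = {q,r}
∂A     = {r}

open subsets of A: ∅, {q}; so int(A) = {q}
closure: X∖int(X∖A) = X∖{p} = {q,r}
∂A = {q,r} minus {q} = {r}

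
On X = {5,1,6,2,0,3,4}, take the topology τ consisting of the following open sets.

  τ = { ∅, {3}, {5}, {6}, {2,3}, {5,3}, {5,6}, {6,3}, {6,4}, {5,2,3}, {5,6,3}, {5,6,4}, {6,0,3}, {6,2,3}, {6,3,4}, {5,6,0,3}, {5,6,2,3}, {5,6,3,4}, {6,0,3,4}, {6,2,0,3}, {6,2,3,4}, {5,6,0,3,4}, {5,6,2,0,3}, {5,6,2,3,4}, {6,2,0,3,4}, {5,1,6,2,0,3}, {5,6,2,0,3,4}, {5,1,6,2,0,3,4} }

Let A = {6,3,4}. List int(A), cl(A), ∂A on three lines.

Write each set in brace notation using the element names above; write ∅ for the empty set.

U open, U⊆A: ∅, {6}, {3}, {6,3}, {6,4}, {6,3,4}. int(A) = ⋃ = {6,3,4}
X∖A={5,1,2,0}, int(X∖A)={5}, hence cl(A)={1,6,2,0,3,4}
∂A: remove int from cl → {1,2,0}

int(A) = {6,3,4}
cl(A)  = {1,6,2,0,3,4}
∂A     = {1,2,0}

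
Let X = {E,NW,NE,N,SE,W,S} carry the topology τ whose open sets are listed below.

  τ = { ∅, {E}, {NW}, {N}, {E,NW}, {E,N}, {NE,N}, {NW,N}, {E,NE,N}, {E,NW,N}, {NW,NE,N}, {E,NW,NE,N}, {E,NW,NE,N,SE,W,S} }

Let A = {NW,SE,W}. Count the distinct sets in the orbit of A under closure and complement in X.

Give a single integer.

cl via duality: int({E,NE,N,S}) = {E,NE,N}, so X∖{E,NE,N} = {NW,SE,W,S}
Write k for closure, c for complement:
  1. A     = {NW,SE,W}
  2. kA    = {NW,SE,W,S}
  3. cA    = {E,NE,N,S}
  4. ckA   = {E,NE,N}
  5. kcA   = {E,NE,N,SE,W,S}
  6. ckcA  = {NW}
applying k or c yields no new set

6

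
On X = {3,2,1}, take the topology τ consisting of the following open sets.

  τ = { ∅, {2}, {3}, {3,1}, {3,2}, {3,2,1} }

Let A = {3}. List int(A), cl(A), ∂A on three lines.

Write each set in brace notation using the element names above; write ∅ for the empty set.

U open, U⊆A: ∅, {3}. int(A) = ⋃ = {3}
X∖A={2,1}, int(X∖A)={2}, hence cl(A)={3,1}
∂A: remove int from cl → {1}

int(A) = {3}
cl(A)  = {3,1}
∂A     = {1}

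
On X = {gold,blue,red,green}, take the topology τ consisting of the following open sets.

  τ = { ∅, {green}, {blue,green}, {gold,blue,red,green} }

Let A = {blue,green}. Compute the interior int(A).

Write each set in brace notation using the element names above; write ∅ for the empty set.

{blue,green}

U open, U⊆A: ∅, {green}, {blue,green}. int(A) = ⋃ = {blue,green}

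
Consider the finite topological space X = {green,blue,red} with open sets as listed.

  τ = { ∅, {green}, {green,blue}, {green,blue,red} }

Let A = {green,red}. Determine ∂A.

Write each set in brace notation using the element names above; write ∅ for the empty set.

{blue,red}

interior: largest open inside A is {green} (from ∅, {green})
cl via duality: int({blue}) = ∅, so X∖∅ = {green,blue,red}
cl∖int = {blue,red}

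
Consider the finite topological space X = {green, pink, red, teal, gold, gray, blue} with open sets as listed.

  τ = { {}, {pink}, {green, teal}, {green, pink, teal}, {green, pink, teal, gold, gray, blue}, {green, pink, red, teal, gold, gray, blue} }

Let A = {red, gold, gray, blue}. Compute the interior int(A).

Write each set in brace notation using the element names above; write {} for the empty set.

{}

open subsets of A: {}; so int(A) = {}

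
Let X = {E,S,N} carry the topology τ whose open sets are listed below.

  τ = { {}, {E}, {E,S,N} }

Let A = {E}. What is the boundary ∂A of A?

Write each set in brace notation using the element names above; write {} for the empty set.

open subsets of A: {}, {E}; so int(A) = {E}
closure: X∖int(X∖A) = X∖{} = {E,S,N}
∂A = {E,S,N} minus {E} = {S,N}

{S,N}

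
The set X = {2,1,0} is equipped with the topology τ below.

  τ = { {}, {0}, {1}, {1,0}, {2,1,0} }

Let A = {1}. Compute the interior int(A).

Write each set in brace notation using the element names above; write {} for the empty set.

interior: largest open inside A is {1} (from {}, {1})

{1}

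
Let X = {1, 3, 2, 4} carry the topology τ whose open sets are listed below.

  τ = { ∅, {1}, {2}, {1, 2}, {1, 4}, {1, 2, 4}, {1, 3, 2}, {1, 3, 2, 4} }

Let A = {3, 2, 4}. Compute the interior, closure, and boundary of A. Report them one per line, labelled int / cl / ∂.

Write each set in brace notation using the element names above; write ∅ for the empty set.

U open, U⊆A: ∅, {2}. int(A) = ⋃ = {2}
X∖A={1}, int(X∖A)={1}, hence cl(A)={3, 2, 4}
∂A: remove int from cl → {3, 4}

int(A) = {2}
cl(A)  = {3, 2, 4}
∂A     = {3, 4}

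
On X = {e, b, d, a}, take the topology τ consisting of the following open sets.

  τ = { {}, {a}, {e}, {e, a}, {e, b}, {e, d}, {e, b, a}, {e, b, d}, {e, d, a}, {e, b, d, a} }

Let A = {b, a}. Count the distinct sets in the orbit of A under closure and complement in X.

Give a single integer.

complement {e, d}; its interior {e, d}; cl(A) = X∖{e, d} = {b, a}
With k = closure, c = complement:
  1. A     = {b, a}
  2. cA    = {e, d}
  3. kcA   = {e, b, d}
  4. ckcA  = {a}
k, c of each give nothing new

4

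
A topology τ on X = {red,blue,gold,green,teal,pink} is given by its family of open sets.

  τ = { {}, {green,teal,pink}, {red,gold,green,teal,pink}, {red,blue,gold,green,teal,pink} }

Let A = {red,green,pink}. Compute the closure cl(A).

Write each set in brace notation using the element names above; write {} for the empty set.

X∖A={blue,gold,teal}, int(X∖A)={}, hence cl(A)={red,blue,gold,green,teal,pink}

{red,blue,gold,green,teal,pink}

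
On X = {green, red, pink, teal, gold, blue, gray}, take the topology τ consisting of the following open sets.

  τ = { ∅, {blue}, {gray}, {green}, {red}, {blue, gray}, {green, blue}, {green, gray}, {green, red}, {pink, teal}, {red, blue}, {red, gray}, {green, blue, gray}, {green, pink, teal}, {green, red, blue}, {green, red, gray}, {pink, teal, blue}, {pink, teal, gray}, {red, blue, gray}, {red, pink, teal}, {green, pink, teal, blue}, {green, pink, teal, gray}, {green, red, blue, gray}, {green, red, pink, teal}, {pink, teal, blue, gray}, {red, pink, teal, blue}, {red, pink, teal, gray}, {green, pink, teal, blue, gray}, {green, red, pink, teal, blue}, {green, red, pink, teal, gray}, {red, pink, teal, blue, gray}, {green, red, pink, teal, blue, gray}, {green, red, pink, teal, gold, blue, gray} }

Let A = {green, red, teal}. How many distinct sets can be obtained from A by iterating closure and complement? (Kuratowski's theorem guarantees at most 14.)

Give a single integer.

closure: X∖int(X∖A) = X∖{blue, gray} = {green, red, pink, teal, gold}
Let k=closure and c=complement:
  1. A     = {green, red, teal}
  2. kA    = {green, red, pink, teal, gold}
  3. cA    = {pink, gold, blue, gray}
  4. ckA   = {blue, gray}
  5. kcA   = {pink, teal, gold, blue, gray}
  6. kckA  = {gold, blue, gray}
  7. ckcA  = {green, red}
  8. ckckA = {green, red, pink, teal}
  9. kckcA = {green, red, gold}
  10. ckckcA = {pink, teal, blue, gray}
— saturated at 10

10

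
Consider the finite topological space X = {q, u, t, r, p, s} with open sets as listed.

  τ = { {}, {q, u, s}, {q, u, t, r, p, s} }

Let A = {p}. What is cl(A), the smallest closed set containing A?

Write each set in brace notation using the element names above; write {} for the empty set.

complement {q, u, t, r, s}; its interior {q, u, s}; cl(A) = X∖{q, u, s} = {t, r, p}

{t, r, p}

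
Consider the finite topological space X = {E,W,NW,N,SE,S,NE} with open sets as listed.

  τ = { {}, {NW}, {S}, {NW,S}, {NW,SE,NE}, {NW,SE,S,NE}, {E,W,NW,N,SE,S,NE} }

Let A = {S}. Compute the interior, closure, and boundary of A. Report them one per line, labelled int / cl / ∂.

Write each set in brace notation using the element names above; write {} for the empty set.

opens ⊆ A: {}, {S}; union → int = {S}
complement {E,W,NW,N,SE,NE}; its interior {NW,SE,NE}; cl(A) = X∖{NW,SE,NE} = {E,W,N,S}
boundary = {E,W,N,S} ∖ {S} = {E,W,N}

int(A) = {S}
cl(A)  = {E,W,N,S}
∂A     = {E,W,N}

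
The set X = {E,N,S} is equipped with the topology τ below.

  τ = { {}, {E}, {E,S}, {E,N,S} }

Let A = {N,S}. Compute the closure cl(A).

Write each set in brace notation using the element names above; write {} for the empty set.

{N,S}

X∖A={E}, int(X∖A)={E}, hence cl(A)={N,S}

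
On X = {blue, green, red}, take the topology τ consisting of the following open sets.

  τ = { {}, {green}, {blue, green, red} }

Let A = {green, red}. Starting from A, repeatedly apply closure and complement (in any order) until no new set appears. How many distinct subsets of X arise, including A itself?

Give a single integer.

cl via duality: int({blue}) = {}, so X∖{} = {blue, green, red}
Write k for closure, c for complement:
  1. A     = {green, red}
  2. kA    = {blue, green, red}
  3. cA    = {blue}
  4. ckA   = {}
  5. kcA   = {blue, red}
  6. ckcA  = {green}
applying k or c yields no new set

6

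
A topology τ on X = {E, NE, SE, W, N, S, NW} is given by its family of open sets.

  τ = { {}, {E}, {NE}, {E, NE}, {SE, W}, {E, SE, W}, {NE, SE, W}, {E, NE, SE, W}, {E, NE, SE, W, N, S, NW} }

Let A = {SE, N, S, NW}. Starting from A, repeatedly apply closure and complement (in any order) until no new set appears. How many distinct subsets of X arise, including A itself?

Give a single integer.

8

closure: X∖int(X∖A) = X∖{E, NE} = {SE, W, N, S, NW}
Let k=closure and c=complement:
  1. A     = {SE, N, S, NW}
  2. kA    = {SE, W, N, S, NW}
  3. cA    = {E, NE, W}
  4. ckA   = {E, NE}
  5. kcA   = {E, NE, SE, W, N, S, NW}
  6. kckA  = {E, NE, N, S, NW}
  7. ckcA  = {}
  8. ckckA = {SE, W}
— saturated at 8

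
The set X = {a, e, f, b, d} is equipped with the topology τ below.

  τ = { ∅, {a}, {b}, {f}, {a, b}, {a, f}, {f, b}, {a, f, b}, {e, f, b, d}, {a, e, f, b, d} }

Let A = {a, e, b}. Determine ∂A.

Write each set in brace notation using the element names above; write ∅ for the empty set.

{e, d}

opens ⊆ A: ∅, {b}, {a}, {a, b}; union → int = {a, b}
complement {f, d}; its interior {f}; cl(A) = X∖{f} = {a, e, b, d}
boundary = {a, e, b, d} ∖ {a, b} = {e, d}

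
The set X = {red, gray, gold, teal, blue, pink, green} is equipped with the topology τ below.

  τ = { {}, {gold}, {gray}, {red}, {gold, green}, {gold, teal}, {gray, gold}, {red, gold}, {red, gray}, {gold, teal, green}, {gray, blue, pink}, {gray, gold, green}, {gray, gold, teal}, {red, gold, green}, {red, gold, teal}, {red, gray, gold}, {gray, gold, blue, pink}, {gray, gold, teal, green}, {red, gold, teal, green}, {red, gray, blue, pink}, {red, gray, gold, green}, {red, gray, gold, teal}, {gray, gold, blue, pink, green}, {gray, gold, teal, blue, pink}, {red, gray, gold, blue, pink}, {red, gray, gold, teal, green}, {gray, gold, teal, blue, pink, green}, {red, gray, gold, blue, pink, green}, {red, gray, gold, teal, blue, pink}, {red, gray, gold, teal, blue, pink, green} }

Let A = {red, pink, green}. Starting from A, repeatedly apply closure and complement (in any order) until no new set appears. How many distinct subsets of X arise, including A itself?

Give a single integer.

6

complement {gray, gold, teal, blue}; its interior {gray, gold, teal}; cl(A) = X∖{gray, gold, teal} = {red, blue, pink, green}
With k = closure, c = complement:
  1. A     = {red, pink, green}
  2. kA    = {red, blue, pink, green}
  3. cA    = {gray, gold, teal, blue}
  4. ckA   = {gray, gold, teal}
  5. kcA   = {gray, gold, teal, blue, pink, green}
  6. ckcA  = {red}
k, c of each give nothing new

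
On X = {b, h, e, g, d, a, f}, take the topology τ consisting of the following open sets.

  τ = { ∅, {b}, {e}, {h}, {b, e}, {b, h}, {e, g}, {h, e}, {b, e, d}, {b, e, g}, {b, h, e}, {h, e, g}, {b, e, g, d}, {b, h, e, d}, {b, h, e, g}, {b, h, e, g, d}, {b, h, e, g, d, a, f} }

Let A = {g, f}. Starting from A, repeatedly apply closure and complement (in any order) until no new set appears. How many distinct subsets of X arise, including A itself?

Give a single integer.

cl via duality: int({b, h, e, d, a}) = {b, h, e, d}, so X∖{b, h, e, d} = {g, a, f}
Write k for closure, c for complement:
  1. A     = {g, f}
  2. kA    = {g, a, f}
  3. cA    = {b, h, e, d, a}
  4. ckA   = {b, h, e, d}
  5. kcA   = {b, h, e, g, d, a, f}
  6. ckcA  = ∅
applying k or c yields no new set

6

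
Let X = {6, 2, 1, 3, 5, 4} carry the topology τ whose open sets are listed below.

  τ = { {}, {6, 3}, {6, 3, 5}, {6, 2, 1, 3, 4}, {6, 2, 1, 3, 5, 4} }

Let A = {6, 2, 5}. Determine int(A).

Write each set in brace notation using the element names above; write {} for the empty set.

{}

interior: largest open inside A is {} (from {})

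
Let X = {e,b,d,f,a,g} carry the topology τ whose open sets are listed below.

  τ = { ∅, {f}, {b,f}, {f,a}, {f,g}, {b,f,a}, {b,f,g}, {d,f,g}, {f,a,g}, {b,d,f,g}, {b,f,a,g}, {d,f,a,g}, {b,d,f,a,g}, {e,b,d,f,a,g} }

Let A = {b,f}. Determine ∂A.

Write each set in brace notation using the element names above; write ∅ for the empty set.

interior: largest open inside A is {b,f} (from ∅, {f}, {b,f})
cl via duality: int({e,d,a,g}) = ∅, so X∖∅ = {e,b,d,f,a,g}
cl∖int = {e,d,a,g}

{e,d,a,g}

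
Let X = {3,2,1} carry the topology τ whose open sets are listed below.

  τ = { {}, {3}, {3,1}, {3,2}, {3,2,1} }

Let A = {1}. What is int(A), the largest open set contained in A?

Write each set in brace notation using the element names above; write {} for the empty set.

{}

U open, U⊆A: {}. int(A) = ⋃ = {}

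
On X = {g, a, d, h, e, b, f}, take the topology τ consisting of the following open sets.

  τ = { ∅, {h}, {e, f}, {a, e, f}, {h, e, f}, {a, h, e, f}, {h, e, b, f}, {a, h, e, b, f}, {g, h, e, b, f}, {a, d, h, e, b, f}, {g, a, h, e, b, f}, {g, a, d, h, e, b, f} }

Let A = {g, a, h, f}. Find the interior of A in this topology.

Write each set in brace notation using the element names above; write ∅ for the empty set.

U open, U⊆A: ∅, {h}. int(A) = ⋃ = {h}

{h}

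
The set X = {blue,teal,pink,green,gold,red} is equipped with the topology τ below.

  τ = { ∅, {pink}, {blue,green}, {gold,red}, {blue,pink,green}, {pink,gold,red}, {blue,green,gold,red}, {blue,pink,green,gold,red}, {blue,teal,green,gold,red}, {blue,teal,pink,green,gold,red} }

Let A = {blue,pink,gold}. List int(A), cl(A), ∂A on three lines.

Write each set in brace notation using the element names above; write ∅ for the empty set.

int(A) = {pink}
cl(A)  = {blue,teal,pink,green,gold,red}
∂A     = {blue,teal,green,gold,red}

opens ⊆ A: ∅, {pink}; union → int = {pink}
complement {teal,green,red}; its interior ∅; cl(A) = X∖∅ = {blue,teal,pink,green,gold,red}
boundary = {blue,teal,pink,green,gold,red} ∖ {pink} = {blue,teal,green,gold,red}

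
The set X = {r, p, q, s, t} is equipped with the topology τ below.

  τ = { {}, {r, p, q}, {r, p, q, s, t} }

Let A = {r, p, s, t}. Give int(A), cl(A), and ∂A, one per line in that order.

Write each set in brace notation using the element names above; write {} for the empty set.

int(A) = {}
cl(A)  = {r, p, q, s, t}
∂A     = {r, p, q, s, t}

interior: largest open inside A is {} (from {})
cl via duality: int({q}) = {}, so X∖{} = {r, p, q, s, t}
cl∖int = {r, p, q, s, t}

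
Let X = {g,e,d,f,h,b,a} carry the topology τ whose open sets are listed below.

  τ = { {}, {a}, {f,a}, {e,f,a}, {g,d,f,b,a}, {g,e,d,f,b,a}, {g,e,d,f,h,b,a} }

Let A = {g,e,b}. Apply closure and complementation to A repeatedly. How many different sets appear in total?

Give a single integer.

6

closure: X∖int(X∖A) = X∖{f,a} = {g,e,d,h,b}
Let k=closure and c=complement:
  1. A     = {g,e,b}
  2. kA    = {g,e,d,h,b}
  3. cA    = {d,f,h,a}
  4. ckA   = {f,a}
  5. kcA   = {g,e,d,f,h,b,a}
  6. ckcA  = {}
— saturated at 6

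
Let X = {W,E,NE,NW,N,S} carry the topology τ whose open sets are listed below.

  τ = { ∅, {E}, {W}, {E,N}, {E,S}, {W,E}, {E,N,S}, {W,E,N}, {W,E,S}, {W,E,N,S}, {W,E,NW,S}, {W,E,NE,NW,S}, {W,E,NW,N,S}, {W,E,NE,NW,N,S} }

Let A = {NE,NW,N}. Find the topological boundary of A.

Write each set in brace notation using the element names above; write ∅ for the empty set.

{NE,NW,N}

open subsets of A: ∅; so int(A) = ∅
closure: X∖int(X∖A) = X∖{W,E,S} = {NE,NW,N}
∂A = {NE,NW,N} minus ∅ = {NE,NW,N}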